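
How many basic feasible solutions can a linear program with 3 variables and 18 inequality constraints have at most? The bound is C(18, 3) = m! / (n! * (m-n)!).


Each vertex corresponds to some choice of n active constraints out of m, so the number of vertices is at most C(m, n) = m! / (n!(m-n)!).
m = 18, n = 3
Numerator: 18 * 17 * 16
Denominator: 3! = 6
C(18, 3) = 816


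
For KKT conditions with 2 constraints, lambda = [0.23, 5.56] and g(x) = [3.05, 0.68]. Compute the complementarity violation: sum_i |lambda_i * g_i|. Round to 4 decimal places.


KKT complementary slackness check:
lambda_1 * g_1 = 0.23 * 3.05 = 0.7015
lambda_2 * g_2 = 5.56 * 0.68 = 3.7808
Total violation = 0.7015 + 3.7808 = 4.4823


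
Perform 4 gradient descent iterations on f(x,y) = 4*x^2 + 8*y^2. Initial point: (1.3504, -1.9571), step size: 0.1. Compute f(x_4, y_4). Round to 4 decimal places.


Gradient descent on f(x,y) = 4*x^2 + 8*y^2.
Starting point: (1.3504, -1.9571), alpha = 0.1
Step 1: grad_x = 2*4*1.3504 = 10.8032, grad_y = 2*8*-1.9571 = -31.3136
  x_1 = 1.3504 - 0.1*10.8032 = 0.2701
  y_1 = -1.9571 - 0.1*-31.3136 = 1.1743
Step 2: grad_x = 2*4*0.2701 = 2.1606, grad_y = 2*8*1.1743 = 18.7882
  x_2 = 0.2701 - 0.1*2.1606 = 0.054
  y_2 = 1.1743 - 0.1*18.7882 = -0.7046
Step 3: grad_x = 2*4*0.054 = 0.4321, grad_y = 2*8*-0.7046 = -11.2729
  x_3 = 0.054 - 0.1*0.4321 = 0.0108
  y_3 = -0.7046 - 0.1*-11.2729 = 0.4227
Step 4: grad_x = 2*4*0.0108 = 0.0864, grad_y = 2*8*0.4227 = 6.7637
  x_4 = 0.0108 - 0.1*0.0864 = 0.0022
  y_4 = 0.4227 - 0.1*6.7637 = -0.2536
f(0.0022, -0.2536) = 4*0.0022^2 + 8*(-0.2536)^2 = 0.5147


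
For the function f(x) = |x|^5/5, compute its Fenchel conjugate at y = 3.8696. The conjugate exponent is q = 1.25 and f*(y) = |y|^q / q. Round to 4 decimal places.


The conjugate exponent q satisfies 1/p + 1/q = 1.
p = 5, so q = 5/(5 - 1) = 1.25
|y|^q = 3.8696^1.25 = 5.4273
f*(3.8696) = 5.4273 / 1.25 = 4.3418


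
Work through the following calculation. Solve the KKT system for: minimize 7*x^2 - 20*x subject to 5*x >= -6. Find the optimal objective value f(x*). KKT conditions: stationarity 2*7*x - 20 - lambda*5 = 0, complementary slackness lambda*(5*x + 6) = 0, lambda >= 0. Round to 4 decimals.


Step 1: Try lambda = 0 (constraint inactive).
Stationarity: 2*7*x - 20 = 0
x* = 20/(2*7) = 10/7 = 1.4286 (rounded; the exact value 10/7 is used below)
Check constraint: 5*1.4286 = 7.143 >= -6 -- satisfied.
Step 2: Compute optimal value.
f(x*) = 7*(10/7)^2 - 20*(10/7) = -14.2857


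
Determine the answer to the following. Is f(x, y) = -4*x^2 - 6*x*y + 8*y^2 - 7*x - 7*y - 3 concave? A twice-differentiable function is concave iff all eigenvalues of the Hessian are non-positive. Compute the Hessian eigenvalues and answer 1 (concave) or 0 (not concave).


The Hessian of f(x,y) = -4*x^2 - 6*x*y + 8*y^2 - 7*x - 7*y - 3 is:
H = [[-8, -6], [-6, 16]]
Trace = -8 + 16 = 8
Determinant = -8*16 - (-6)^2 = -164
Discriminant = (8)^2 - 4*-164 = 720.0
Eigenvalues: lambda_1 = -9.4164, lambda_2 = 17.4164
The function is not concave.

0


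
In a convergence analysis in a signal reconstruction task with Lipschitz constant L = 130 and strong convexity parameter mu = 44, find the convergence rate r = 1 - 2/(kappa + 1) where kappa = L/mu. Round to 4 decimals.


Step 1: Compute the condition number.
kappa = L/mu = 130/44 = 2.9545
Step 2: Compute the convergence rate.
r = 1 - 2/(kappa + 1) = 1 - 2*mu/(L + mu) = (L - mu)/(L + mu) = 86/174 = 0.4943


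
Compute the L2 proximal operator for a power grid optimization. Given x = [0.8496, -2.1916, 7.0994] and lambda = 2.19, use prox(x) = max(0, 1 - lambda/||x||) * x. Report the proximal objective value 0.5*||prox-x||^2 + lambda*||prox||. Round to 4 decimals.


Step 1: Compute ||x||.
||x|| = 7.4784
Step 2: Compute scaling factor.
scale = max(0, 1 - 2.19/7.4784) = 0.7072
Step 3: prox(x) = [0.6008, -1.5498, 5.0204]
||prox(x)|| = 5.2884
Step 4: Proximal objective.
0.5*||prox-x||^2 = 2.3981
lambda*||prox|| = 11.5816
Total = 13.9796


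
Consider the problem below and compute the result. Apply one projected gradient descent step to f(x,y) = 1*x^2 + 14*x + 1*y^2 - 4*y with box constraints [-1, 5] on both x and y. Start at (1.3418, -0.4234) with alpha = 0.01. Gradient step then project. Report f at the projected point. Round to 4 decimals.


Step 1: Compute gradient at (1.3418, -0.4234).
grad_x = 2*1*1.3418 + 14 = 16.6836
grad_y = 2*1*-0.4234 - 4 = -4.8468
Step 2: Gradient step.
x_raw = 1.3418 - 0.01*16.6836 = 1.175
y_raw = -0.4234 - 0.01*-4.8468 = -0.3749
Step 3: Project onto [-1, 5].
x_proj = clip(1.175) = 1.175
y_proj = clip(-0.3749) = -0.3749
Step 4: Evaluate f.
f(1.175, -0.3749) = 19.4703


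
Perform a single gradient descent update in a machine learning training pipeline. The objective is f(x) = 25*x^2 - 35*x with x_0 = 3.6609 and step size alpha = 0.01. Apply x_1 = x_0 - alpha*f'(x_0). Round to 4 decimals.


We compute the gradient at x_0 and apply the update.
f'(x) = 50*x - 35
f'(3.6609) = 50*3.6609 - 35 = 148.045
x_1 = 3.6609 - 0.01*148.045 = 2.1805


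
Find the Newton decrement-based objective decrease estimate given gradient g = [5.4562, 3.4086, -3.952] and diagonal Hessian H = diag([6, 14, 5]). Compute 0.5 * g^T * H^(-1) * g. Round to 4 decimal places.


Step 1: H is diagonal, so H^(-1) * g = [0.9094, 0.2435, -0.7904].
Step 2: g^T H^(-1) g = sum_i g_i^2 / H_ii
  = (5.4562)^2/6 + (3.4086)^2/14 + (-3.952)^2/5
  = 4.9617 + 0.8299 + 3.1237 = 8.9152
Step 3: Objective decrease = 0.5 * g^T H^(-1) g = 4.4576


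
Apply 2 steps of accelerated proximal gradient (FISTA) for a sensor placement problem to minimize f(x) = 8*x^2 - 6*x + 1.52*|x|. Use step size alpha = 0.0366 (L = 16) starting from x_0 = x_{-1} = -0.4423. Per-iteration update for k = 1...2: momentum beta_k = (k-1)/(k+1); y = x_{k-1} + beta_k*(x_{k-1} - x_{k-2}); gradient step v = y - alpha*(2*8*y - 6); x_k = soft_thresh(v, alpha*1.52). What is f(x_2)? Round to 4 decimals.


FISTA on f(x) = 8*x^2 - 6*x + 1.52*|x|
L = 16, alpha = 0.0366
Iteration 1: beta = 0.0, y = -0.4423 + 0.0*(-0.4423 + 0.4423) = -0.4423
  grad(y) = -13.0768, v = y - alpha*grad = 0.0363
  prox(v) = soft_thresh(0.0363, 0.0556) = 0.0
Iteration 2: beta = 0.3333, y = 0.0 + 0.3333*(0.0 + 0.4423) = 0.1474
  grad(y) = -3.6411, v = y - alpha*grad = 0.2807
  prox(v) = soft_thresh(0.2807, 0.0556) = 0.2251
f(x_2) = 8*0.2251^2 - 6*0.2251 + 1.52*|0.2251| = -0.6031


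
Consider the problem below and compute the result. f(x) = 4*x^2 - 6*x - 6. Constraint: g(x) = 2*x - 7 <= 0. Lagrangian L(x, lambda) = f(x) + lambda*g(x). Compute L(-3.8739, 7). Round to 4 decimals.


Step 1: Evaluate f(x).
f(-3.8739) = 4*(-3.8739)^2 - 6*(-3.8739) - 6 = 77.2718
Step 2: Evaluate g(x).
g(-3.8739) = 2*-3.8739 - 7 = -14.7478
Step 3: Compute Lagrangian.
L = 77.2718 + 7*-14.7478 = -25.9628


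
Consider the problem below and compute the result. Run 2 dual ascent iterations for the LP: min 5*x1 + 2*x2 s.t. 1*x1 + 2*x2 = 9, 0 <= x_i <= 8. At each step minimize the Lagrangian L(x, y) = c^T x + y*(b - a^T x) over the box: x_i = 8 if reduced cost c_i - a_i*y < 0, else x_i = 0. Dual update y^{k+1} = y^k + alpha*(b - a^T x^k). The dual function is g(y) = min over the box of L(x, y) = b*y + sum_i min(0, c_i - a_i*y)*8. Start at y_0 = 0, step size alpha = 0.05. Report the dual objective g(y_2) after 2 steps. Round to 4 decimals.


Dual ascent for LP: min 5*x1 + 2*x2, 1*x1 + 2*x2 = 9, 0 <= x_i <= 8
Step 1: y^k = 0.0, reduced costs: (5.0, 2.0)
  x^k = (0.0, 0.0), subgradient = b - a^T x = 9.0
  y^{k+1} = 0.0 + 0.05*9.0 = 0.45
Step 2: y^k = 0.45, reduced costs: (4.55, 1.1)
  x^k = (0.0, 0.0), subgradient = b - a^T x = 9.0
  y^{k+1} = 0.45 + 0.05*9.0 = 0.9
Dual objective at y_2 = 0.9: reduced costs (4.1, 0.2), box minimizer x = (0.0, 0.0)
g(y_2) = b*y + (c1 - a1*y)*x1 + (c2 - a2*y)*x2 = 9*0.9 + 4.1*0.0 + 0.2*0.0 = 8.1 + 0.0 + 0.0 = 8.1


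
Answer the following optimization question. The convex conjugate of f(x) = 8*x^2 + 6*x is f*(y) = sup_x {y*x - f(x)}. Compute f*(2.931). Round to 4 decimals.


f*(y) = sup_x {y*x - a*x^2 - b*x} = sup_x {(y-b)*x - a*x^2}
FOC: (y - b) - 2a*x = 0 => x* = (y - b)/(2a)
x* = (2.931 - 6)/(2*8) = -0.1918
f*(2.931) = (y-b)^2/(4a) = (2.931 - 6)^2/(4*8)
= 9.4188/32 = 0.2943


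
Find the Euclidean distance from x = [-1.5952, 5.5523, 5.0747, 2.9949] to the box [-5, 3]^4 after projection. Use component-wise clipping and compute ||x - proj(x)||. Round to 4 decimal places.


Project each component onto [-5, 3].
clip(-1.5952) = -1.5952, clip(5.5523) = 3.0, clip(5.0747) = 3.0, clip(2.9949) = 2.9949
Projection = [-1.5952, 3.0, 3.0, 2.9949]
Squared diffs: [0.0, 6.5142, 4.3044, 0.0]
Distance = sqrt(10.8186) = 3.2892


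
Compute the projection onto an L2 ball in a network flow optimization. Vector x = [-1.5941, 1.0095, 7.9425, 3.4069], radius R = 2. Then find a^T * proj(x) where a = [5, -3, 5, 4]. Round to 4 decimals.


Step 1: Compute ||x|| (intermediates to 6 decimals).
||x|| = sqrt((-1.5941)^2 + 1.0095^2 + 7.9425^2 + 3.4069^2) = 8.845932
Step 2: Project.
Since ||x|| > R, scale = R/||x|| = 2/8.845932 = 0.226093, proj(x) = scale * x
proj(x) = [-0.360415, 0.228241, 1.795744, 0.770276]
Step 3: Dot product.
a^T * proj(x) = 5*(-0.360415) - 3*0.228241 + 5*1.795744 + 4*0.770276 = 9.573


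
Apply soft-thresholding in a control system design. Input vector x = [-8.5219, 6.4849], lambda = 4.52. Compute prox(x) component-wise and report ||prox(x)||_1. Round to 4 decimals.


Soft-thresholding with lambda = 4.52:
prox(-8.5219) = sign(-8.5219)*max(|-8.5219| - 4.52, 0) = -4.0019
prox(6.4849) = sign(6.4849)*max(|6.4849| - 4.52, 0) = 1.9649
prox(x) = [-4.0019, 1.9649]
||prox(x)||_1 = 4.0019 + 1.9649 = 5.9668


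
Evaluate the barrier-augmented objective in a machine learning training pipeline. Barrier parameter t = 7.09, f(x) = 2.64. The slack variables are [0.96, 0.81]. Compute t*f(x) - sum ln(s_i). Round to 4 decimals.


Step 1: Compute log-barrier.
ln values: [-0.0408, -0.2107]
phi = -(-0.0408 - 0.2107) = 0.2515
Step 2: Compute augmented objective.
t*f(x) = 7.09*2.64 = 18.7176
Total = 18.7176 + 0.2515 = 18.9691


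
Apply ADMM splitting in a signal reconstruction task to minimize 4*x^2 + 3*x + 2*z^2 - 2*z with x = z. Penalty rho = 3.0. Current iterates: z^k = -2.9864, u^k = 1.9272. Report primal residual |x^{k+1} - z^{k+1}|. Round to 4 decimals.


ADMM iteration with rho = 3.0, z^k = -2.9864, u^k = 1.9272
Step 1: x-update.
Minimize 4*x^2 + 3*x + (3.0/2)*(x + 2.9864 + 1.9272)^2
FOC: (2*4 + 3.0)*x = -3 + 3.0*(-2.9864 - 1.9272)
x^{k+1} = -1.6128
Step 2: z-update.
Minimize 2*z^2 - 2*z + (3.0/2)*(-1.6128 - z + 1.9272)^2
FOC: (2*2 + 3.0)*z = 2 + 3.0*(-1.6128 + 1.9272)
z^{k+1} = 0.4205
Step 3: u-update.
u^{k+1} = 1.9272 - 1.6128 - 0.4205 = -0.1061
Step 4: Primal residual = |-1.6128 - 0.4205| = 2.0333


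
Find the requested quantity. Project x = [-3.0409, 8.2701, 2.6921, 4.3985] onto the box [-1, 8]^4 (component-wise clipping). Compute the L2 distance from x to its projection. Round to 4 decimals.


Project each component onto [-1, 8].
clip(-3.0409) = -1.0, clip(8.2701) = 8.0, clip(2.6921) = 2.6921, clip(4.3985) = 4.3985
Projection = [-1.0, 8.0, 2.6921, 4.3985]
Squared diffs: [4.1653, 0.073, 0.0, 0.0]
Distance = sqrt(4.2383) = 2.0587


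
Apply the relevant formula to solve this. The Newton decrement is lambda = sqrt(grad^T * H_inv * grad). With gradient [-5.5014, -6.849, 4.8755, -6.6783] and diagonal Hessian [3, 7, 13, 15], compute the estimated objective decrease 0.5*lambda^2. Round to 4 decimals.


Step 1: H is diagonal, so H^(-1) * g = [-1.8338, -0.9784, 0.375, -0.4452].
Step 2: g^T H^(-1) g = sum_i g_i^2 / H_ii
  = (-5.5014)^2/3 + (-6.849)^2/7 + (4.8755)^2/13 + (-6.6783)^2/15
  = 10.0885 + 6.7013 + 1.8285 + 2.9733 = 21.5915
Step 3: Objective decrease = 0.5 * g^T H^(-1) g = 10.7958


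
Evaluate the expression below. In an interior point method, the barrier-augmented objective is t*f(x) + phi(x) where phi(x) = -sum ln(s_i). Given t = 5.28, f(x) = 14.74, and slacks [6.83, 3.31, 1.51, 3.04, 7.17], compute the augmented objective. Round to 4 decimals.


Step 1: Compute log-barrier.
ln values: [1.9213, 1.1969, 0.4121, 1.1119, 1.9699]
phi = -(1.9213 + 1.1969 + 0.4121 + 1.1119 + 1.9699) = -6.6121
Step 2: Compute augmented objective.
t*f(x) = 5.28*14.74 = 77.8272
Total = 77.8272 - 6.6121 = 71.2151


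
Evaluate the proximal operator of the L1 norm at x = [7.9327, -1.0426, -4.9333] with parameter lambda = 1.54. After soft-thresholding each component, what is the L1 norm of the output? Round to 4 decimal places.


Soft-thresholding with lambda = 1.54:
prox(7.9327) = sign(7.9327)*max(|7.9327| - 1.54, 0) = 6.3927
prox(-1.0426) = sign(-1.0426)*max(|-1.0426| - 1.54, 0) = 0.0
prox(-4.9333) = sign(-4.9333)*max(|-4.9333| - 1.54, 0) = -3.3933
prox(x) = [6.3927, 0.0, -3.3933]
||prox(x)||_1 = 6.3927 + 0.0 + 3.3933 = 9.786


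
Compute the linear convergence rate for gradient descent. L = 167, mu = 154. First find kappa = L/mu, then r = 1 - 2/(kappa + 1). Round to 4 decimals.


Step 1: Compute the condition number.
kappa = L/mu = 167/154 = 1.0844
Step 2: Compute the convergence rate.
r = 1 - 2/(kappa + 1) = 1 - 2*mu/(L + mu) = (L - mu)/(L + mu) = 13/321 = 0.0405


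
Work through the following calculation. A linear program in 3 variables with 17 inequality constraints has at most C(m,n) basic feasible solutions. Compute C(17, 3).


Each vertex corresponds to some choice of n active constraints out of m, so the number of vertices is at most C(m, n) = m! / (n!(m-n)!).
m = 17, n = 3
Numerator: 17 * 16 * 15
Denominator: 3! = 6
C(17, 3) = 680


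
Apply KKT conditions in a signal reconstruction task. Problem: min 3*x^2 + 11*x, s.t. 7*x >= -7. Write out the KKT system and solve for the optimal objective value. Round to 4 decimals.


Step 1: Try lambda = 0 (constraint inactive).
x_unc = -11/(2*3) = -1.8333
Check: 7*-1.8333 = -12.8331 < -7 -- violated!
Step 2: Constraint must be active: 7*x = -7
x* = -7/7 = -1.0
lambda = (2*3*(-1.0) + 11)/7 = 0.7143
Step 3: Compute optimal value.
f(x*) = 3*(-1.0)^2 + 11*(-1.0) = -8.0


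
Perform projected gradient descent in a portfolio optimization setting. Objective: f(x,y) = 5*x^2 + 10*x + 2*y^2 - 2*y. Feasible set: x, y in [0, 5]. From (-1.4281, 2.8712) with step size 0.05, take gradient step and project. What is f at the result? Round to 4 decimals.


Step 1: Compute gradient at (-1.4281, 2.8712).
grad_x = 2*5*-1.4281 + 10 = -4.281
grad_y = 2*2*2.8712 - 2 = 9.4848
Step 2: Gradient step.
x_raw = -1.4281 - 0.05*-4.281 = -1.2141
y_raw = 2.8712 - 0.05*9.4848 = 2.397
Step 3: Project onto [0, 5].
x_proj = clip(-1.2141) = 0.0
y_proj = clip(2.397) = 2.397
Step 4: Evaluate f.
f(0.0, 2.397) = 6.6969


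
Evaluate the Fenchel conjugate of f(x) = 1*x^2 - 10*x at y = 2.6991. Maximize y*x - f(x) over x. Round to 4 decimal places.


f*(y) = sup_x {y*x - a*x^2 - b*x} = sup_x {(y-b)*x - a*x^2}
FOC: (y - b) - 2a*x = 0 => x* = (y - b)/(2a)
x* = (2.6991 + 10)/(2*1) = 6.3496
f*(2.6991) = (y-b)^2/(4a) = (2.6991 + 10)^2/(4*1)
= 161.2671/4 = 40.3168


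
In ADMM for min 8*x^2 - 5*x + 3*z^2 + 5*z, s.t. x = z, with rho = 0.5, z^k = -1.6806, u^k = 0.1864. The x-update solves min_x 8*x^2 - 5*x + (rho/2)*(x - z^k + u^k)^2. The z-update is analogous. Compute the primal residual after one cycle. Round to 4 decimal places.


ADMM iteration with rho = 0.5, z^k = -1.6806, u^k = 0.1864
Step 1: x-update.
Minimize 8*x^2 - 5*x + (0.5/2)*(x + 1.6806 + 0.1864)^2
FOC: (2*8 + 0.5)*x = 5 + 0.5*(-1.6806 - 0.1864)
x^{k+1} = 0.2465
Step 2: z-update.
Minimize 3*z^2 + 5*z + (0.5/2)*(0.2465 - z + 0.1864)^2
FOC: (2*3 + 0.5)*z = -5 + 0.5*(0.2465 + 0.1864)
z^{k+1} = -0.7359
Step 3: u-update.
u^{k+1} = 0.1864 + 0.2465 + 0.7359 = 1.1688
Step 4: Primal residual = |0.2465 + 0.7359| = 0.9824


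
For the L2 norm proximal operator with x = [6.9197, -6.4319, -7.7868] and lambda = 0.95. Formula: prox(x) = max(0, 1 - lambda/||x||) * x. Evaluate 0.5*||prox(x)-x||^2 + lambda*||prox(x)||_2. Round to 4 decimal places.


Step 1: Compute ||x||.
||x|| = 12.2428
Step 2: Compute scaling factor.
scale = max(0, 1 - 0.95/12.2428) = 0.9224
Step 3: prox(x) = [6.3828, -5.9328, -7.1826]
||prox(x)|| = 11.2928
Step 4: Proximal objective.
0.5*||prox-x||^2 = 0.4513
lambda*||prox|| = 10.7282
Total = 11.1794


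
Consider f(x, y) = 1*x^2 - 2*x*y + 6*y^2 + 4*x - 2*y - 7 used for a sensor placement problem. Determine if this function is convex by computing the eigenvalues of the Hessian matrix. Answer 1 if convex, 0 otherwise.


The Hessian of f(x,y) = 1*x^2 - 2*x*y + 6*y^2 + 4*x - 2*y - 7 is:
H = [[2, -2], [-2, 12]]
Trace = 2 + 12 = 14
Determinant = 2*12 - (-2)^2 = 20
Discriminant = (14)^2 - 4*20 = 116.0
Eigenvalues: lambda_1 = 1.6148, lambda_2 = 12.3852
The function is convex.

1


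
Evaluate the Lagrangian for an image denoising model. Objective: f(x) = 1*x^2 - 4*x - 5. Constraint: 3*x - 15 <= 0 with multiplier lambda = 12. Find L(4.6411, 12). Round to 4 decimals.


Step 1: Evaluate f(x).
f(4.6411) = 1*4.6411^2 - 4*4.6411 - 5 = -2.0246
Step 2: Evaluate g(x).
g(4.6411) = 3*4.6411 - 15 = -1.0767
Step 3: Compute Lagrangian.
L = -2.0246 + 12*-1.0767 = -14.945


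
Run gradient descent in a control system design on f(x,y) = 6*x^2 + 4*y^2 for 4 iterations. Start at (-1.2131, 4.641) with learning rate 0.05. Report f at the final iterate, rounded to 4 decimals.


Gradient descent on f(x,y) = 6*x^2 + 4*y^2.
Starting point: (-1.2131, 4.641), alpha = 0.05
Step 1: grad_x = 2*6*-1.2131 = -14.5572, grad_y = 2*4*4.641 = 37.128
  x_1 = -1.2131 - 0.05*-14.5572 = -0.4852
  y_1 = 4.641 - 0.05*37.128 = 2.7846
Step 2: grad_x = 2*6*-0.4852 = -5.8229, grad_y = 2*4*2.7846 = 22.2768
  x_2 = -0.4852 - 0.05*-5.8229 = -0.1941
  y_2 = 2.7846 - 0.05*22.2768 = 1.6708
Step 3: grad_x = 2*6*-0.1941 = -2.3292, grad_y = 2*4*1.6708 = 13.3661
  x_3 = -0.1941 - 0.05*-2.3292 = -0.0776
  y_3 = 1.6708 - 0.05*13.3661 = 1.0025
Step 4: grad_x = 2*6*-0.0776 = -0.9317, grad_y = 2*4*1.0025 = 8.0196
  x_4 = -0.0776 - 0.05*-0.9317 = -0.0311
  y_4 = 1.0025 - 0.05*8.0196 = 0.6015
f(-0.0311, 0.6015) = 6*(-0.0311)^2 + 4*0.6015^2 = 1.4529


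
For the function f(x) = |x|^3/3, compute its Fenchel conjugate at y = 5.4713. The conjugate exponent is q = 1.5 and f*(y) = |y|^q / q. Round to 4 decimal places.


The conjugate exponent q satisfies 1/p + 1/q = 1.
p = 3, so q = 3/(3 - 1) = 1.5
|y|^q = 5.4713^1.5 = 12.7978
f*(5.4713) = 12.7978 / 1.5 = 8.5319


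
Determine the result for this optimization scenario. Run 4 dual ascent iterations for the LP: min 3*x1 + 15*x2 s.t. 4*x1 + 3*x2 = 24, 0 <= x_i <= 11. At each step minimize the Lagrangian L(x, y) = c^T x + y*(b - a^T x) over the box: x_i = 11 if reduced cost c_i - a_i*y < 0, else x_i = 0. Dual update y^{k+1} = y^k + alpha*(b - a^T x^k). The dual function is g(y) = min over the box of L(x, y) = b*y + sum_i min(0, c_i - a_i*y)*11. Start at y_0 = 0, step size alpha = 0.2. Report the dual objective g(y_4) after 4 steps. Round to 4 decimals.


Dual ascent for LP: min 3*x1 + 15*x2, 4*x1 + 3*x2 = 24, 0 <= x_i <= 11
Step 1: y^k = 0.0, reduced costs: (3.0, 15.0)
  x^k = (0.0, 0.0), subgradient = b - a^T x = 24.0
  y^{k+1} = 0.0 + 0.2*24.0 = 4.8
Step 2: y^k = 4.8, reduced costs: (-16.2, 0.6)
  x^k = (11.0, 0.0), subgradient = b - a^T x = -20.0
  y^{k+1} = 4.8 + 0.2*-20.0 = 0.8
Step 3: y^k = 0.8, reduced costs: (-0.2, 12.6)
  x^k = (11.0, 0.0), subgradient = b - a^T x = -20.0
  y^{k+1} = 0.8 + 0.2*-20.0 = -3.2
Step 4: y^k = -3.2, reduced costs: (15.8, 24.6)
  x^k = (0.0, 0.0), subgradient = b - a^T x = 24.0
  y^{k+1} = -3.2 + 0.2*24.0 = 1.6
Dual objective at y_4 = 1.6: reduced costs (-3.4, 10.2), box minimizer x = (11.0, 0.0)
g(y_4) = b*y + (c1 - a1*y)*x1 + (c2 - a2*y)*x2 = 24*1.6 + (-3.4)*11.0 + 10.2*0.0 = 38.4 - 37.4 + 0.0 = 1.0


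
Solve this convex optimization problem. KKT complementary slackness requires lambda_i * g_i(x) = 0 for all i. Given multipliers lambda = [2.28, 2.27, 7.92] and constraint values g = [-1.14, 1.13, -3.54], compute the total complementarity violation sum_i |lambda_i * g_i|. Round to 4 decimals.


KKT complementary slackness check:
lambda_1 * g_1 = 2.28 * -1.14 = -2.5992
lambda_2 * g_2 = 2.27 * 1.13 = 2.5651
lambda_3 * g_3 = 7.92 * -3.54 = -28.0368
Total violation = 2.5992 + 2.5651 + 28.0368 = 33.2011


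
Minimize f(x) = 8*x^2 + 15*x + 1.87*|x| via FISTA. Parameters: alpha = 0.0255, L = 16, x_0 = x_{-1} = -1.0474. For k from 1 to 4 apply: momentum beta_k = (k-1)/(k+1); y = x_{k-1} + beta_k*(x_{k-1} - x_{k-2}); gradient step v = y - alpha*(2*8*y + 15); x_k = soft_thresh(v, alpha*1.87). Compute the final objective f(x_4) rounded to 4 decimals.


FISTA on f(x) = 8*x^2 + 15*x + 1.87*|x|
L = 16, alpha = 0.0255
Iteration 1: beta = 0.0, y = -1.0474 + 0.0*(-1.0474 + 1.0474) = -1.0474
  grad(y) = -1.7584, v = y - alpha*grad = -1.0026
  prox(v) = soft_thresh(-1.0026, 0.0477) = -0.9549
Iteration 2: beta = 0.3333, y = -0.9549 + 0.3333*(-0.9549 + 1.0474) = -0.924
  grad(y) = 0.2154, v = y - alpha*grad = -0.9295
  prox(v) = soft_thresh(-0.9295, 0.0477) = -0.8818
Iteration 3: beta = 0.5, y = -0.8818 + 0.5*(-0.8818 + 0.9549) = -0.8453
  grad(y) = 1.4748, v = y - alpha*grad = -0.8829
  prox(v) = soft_thresh(-0.8829, 0.0477) = -0.8352
Iteration 4: beta = 0.6, y = -0.8352 + 0.6*(-0.8352 + 0.8818) = -0.8073
  grad(y) = 2.0833, v = y - alpha*grad = -0.8604
  prox(v) = soft_thresh(-0.8604, 0.0477) = -0.8127
f(x_4) = 8*(-0.8127)^2 + 15*(-0.8127) + 1.87*|-0.8127| = -5.3869


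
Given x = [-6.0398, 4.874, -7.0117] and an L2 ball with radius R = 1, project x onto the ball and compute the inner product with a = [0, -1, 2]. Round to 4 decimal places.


Step 1: Compute ||x|| (intermediates to 6 decimals).
||x|| = sqrt((-6.0398)^2 + 4.874^2 + (-7.0117)^2) = 10.459398
Step 2: Project.
Since ||x|| > R, scale = R/||x|| = 1/10.459398 = 0.095608, proj(x) = scale * x
proj(x) = [-0.577453, 0.465993, -0.670375]
Step 3: Dot product.
a^T * proj(x) = 0*(-0.577453) - 1*0.465993 + 2*(-0.670375) = -1.8067


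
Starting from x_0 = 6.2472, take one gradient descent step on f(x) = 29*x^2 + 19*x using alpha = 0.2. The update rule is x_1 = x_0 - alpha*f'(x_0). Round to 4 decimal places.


We compute the gradient at x_0 and apply the update.
f'(x) = 58*x + 19
f'(6.2472) = 58*6.2472 + 19 = 381.3376
x_1 = 6.2472 - 0.2*381.3376 = -70.0203


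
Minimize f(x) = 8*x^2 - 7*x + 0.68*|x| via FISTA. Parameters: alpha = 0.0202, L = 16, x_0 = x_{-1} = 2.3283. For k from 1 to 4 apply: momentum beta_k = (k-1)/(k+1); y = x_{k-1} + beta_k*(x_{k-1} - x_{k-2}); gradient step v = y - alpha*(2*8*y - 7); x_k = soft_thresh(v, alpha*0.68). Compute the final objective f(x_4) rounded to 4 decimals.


FISTA on f(x) = 8*x^2 - 7*x + 0.68*|x|
L = 16, alpha = 0.0202
Iteration 1: beta = 0.0, y = 2.3283 + 0.0*(2.3283 - 2.3283) = 2.3283
  grad(y) = 30.2528, v = y - alpha*grad = 1.7172
  prox(v) = soft_thresh(1.7172, 0.0137) = 1.7035
Iteration 2: beta = 0.3333, y = 1.7035 + 0.3333*(1.7035 - 2.3283) = 1.4952
  grad(y) = 16.9228, v = y - alpha*grad = 1.1533
  prox(v) = soft_thresh(1.1533, 0.0137) = 1.1396
Iteration 3: beta = 0.5, y = 1.1396 + 0.5*(1.1396 - 1.7035) = 0.8577
  grad(y) = 6.7227, v = y - alpha*grad = 0.7219
  prox(v) = soft_thresh(0.7219, 0.0137) = 0.7081
Iteration 4: beta = 0.6, y = 0.7081 + 0.6*(0.7081 - 1.1396) = 0.4493
  grad(y) = 0.1881, v = y - alpha*grad = 0.4455
  prox(v) = soft_thresh(0.4455, 0.0137) = 0.4317
f(x_4) = 8*0.4317^2 - 7*0.4317 + 0.68*|0.4317| = -1.2374


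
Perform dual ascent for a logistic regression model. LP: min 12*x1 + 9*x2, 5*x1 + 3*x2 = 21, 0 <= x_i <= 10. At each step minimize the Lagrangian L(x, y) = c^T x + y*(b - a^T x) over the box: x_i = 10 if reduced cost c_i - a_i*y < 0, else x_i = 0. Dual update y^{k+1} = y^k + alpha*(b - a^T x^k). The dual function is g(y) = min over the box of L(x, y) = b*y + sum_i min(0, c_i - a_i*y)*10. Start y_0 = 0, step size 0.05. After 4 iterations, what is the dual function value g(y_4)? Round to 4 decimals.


Dual ascent for LP: min 12*x1 + 9*x2, 5*x1 + 3*x2 = 21, 0 <= x_i <= 10
Step 1: y^k = 0.0, reduced costs: (12.0, 9.0)
  x^k = (0.0, 0.0), subgradient = b - a^T x = 21.0
  y^{k+1} = 0.0 + 0.05*21.0 = 1.05
Step 2: y^k = 1.05, reduced costs: (6.75, 5.85)
  x^k = (0.0, 0.0), subgradient = b - a^T x = 21.0
  y^{k+1} = 1.05 + 0.05*21.0 = 2.1
Step 3: y^k = 2.1, reduced costs: (1.5, 2.7)
  x^k = (0.0, 0.0), subgradient = b - a^T x = 21.0
  y^{k+1} = 2.1 + 0.05*21.0 = 3.15
Step 4: y^k = 3.15, reduced costs: (-3.75, -0.45)
  x^k = (10.0, 10.0), subgradient = b - a^T x = -59.0
  y^{k+1} = 3.15 + 0.05*-59.0 = 0.2
Dual objective at y_4 = 0.2: reduced costs (11.0, 8.4), box minimizer x = (0.0, 0.0)
g(y_4) = b*y + (c1 - a1*y)*x1 + (c2 - a2*y)*x2 = 21*0.2 + 11.0*0.0 + 8.4*0.0 = 4.2 + 0.0 + 0.0 = 4.2


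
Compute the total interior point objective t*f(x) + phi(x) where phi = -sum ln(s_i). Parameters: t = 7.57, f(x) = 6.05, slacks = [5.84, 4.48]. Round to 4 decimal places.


Step 1: Compute log-barrier.
ln values: [1.7647, 1.4996]
phi = -(1.7647 + 1.4996) = -3.2644
Step 2: Compute augmented objective.
t*f(x) = 7.57*6.05 = 45.7985
Total = 45.7985 - 3.2644 = 42.5341


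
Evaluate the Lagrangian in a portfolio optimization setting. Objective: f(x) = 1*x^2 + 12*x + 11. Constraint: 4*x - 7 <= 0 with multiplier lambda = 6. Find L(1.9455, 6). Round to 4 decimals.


Step 1: Evaluate f(x).
f(1.9455) = 1*1.9455^2 + 12*1.9455 + 11 = 38.131
Step 2: Evaluate g(x).
g(1.9455) = 4*1.9455 - 7 = 0.782
Step 3: Compute Lagrangian.
L = 38.131 + 6*0.782 = 42.823


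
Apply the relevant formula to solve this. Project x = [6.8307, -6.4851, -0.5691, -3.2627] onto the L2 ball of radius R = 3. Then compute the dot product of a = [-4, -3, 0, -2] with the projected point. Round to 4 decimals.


Step 1: Compute ||x|| (intermediates to 6 decimals).
||x|| = sqrt(6.8307^2 + (-6.4851)^2 + (-0.5691)^2 + (-3.2627)^2) = 9.984191
Step 2: Project.
Since ||x|| > R, scale = R/||x|| = 3/9.984191 = 0.300475, proj(x) = scale * x
proj(x) = [2.052455, -1.94861, -0.171, -0.98036]
Step 3: Dot product.
a^T * proj(x) = -4*2.052455 - 3*(-1.94861) + 0*(-0.171) - 2*(-0.98036) = -0.4033


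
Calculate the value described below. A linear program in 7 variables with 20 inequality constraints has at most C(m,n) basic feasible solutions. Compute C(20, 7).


Each vertex corresponds to some choice of n active constraints out of m, so the number of vertices is at most C(m, n) = m! / (n!(m-n)!).
m = 20, n = 7
Numerator: 20 * 19 * 18 * 17 * 16 * 15 * 14
Denominator: 7! = 5040
C(20, 7) = 77520


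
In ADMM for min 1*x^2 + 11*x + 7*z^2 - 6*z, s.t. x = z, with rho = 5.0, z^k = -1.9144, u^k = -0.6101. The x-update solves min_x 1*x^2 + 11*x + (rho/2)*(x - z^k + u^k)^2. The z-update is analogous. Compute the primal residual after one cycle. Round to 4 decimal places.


ADMM iteration with rho = 5.0, z^k = -1.9144, u^k = -0.6101
Step 1: x-update.
Minimize 1*x^2 + 11*x + (5.0/2)*(x + 1.9144 - 0.6101)^2
FOC: (2*1 + 5.0)*x = -11 + 5.0*(-1.9144 + 0.6101)
x^{k+1} = -2.5031
Step 2: z-update.
Minimize 7*z^2 - 6*z + (5.0/2)*(-2.5031 - z - 0.6101)^2
FOC: (2*7 + 5.0)*z = 6 + 5.0*(-2.5031 - 0.6101)
z^{k+1} = -0.5035
Step 3: u-update.
u^{k+1} = -0.6101 - 2.5031 + 0.5035 = -2.6097
Step 4: Primal residual = |-2.5031 + 0.5035| = 1.9996


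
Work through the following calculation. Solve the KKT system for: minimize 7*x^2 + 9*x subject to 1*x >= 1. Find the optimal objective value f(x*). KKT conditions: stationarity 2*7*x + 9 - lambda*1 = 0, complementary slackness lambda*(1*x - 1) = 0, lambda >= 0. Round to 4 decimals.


Step 1: Try lambda = 0 (constraint inactive).
x_unc = -9/(2*7) = -0.6429
Check: 1*-0.6429 = -0.6429 < 1 -- violated!
Step 2: Constraint must be active: 1*x = 1
x* = 1/1 = 1.0
lambda = (2*7*1.0 + 9)/1 = 23.0
Step 3: Compute optimal value.
f(x*) = 7*1.0^2 + 9*1.0 = 16.0


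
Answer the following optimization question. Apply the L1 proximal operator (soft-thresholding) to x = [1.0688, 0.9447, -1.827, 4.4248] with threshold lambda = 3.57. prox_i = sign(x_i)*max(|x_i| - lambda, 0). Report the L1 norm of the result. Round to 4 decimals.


Soft-thresholding with lambda = 3.57:
prox(1.0688) = sign(1.0688)*max(|1.0688| - 3.57, 0) = 0.0
prox(0.9447) = sign(0.9447)*max(|0.9447| - 3.57, 0) = 0.0
prox(-1.827) = sign(-1.827)*max(|-1.827| - 3.57, 0) = 0.0
prox(4.4248) = sign(4.4248)*max(|4.4248| - 3.57, 0) = 0.8548
prox(x) = [0.0, 0.0, 0.0, 0.8548]
||prox(x)||_1 = 0.0 + 0.0 + 0.0 + 0.8548 = 0.8548


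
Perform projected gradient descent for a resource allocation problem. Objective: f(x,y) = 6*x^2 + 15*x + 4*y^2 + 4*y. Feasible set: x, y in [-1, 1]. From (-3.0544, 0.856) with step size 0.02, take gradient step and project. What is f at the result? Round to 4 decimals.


Step 1: Compute gradient at (-3.0544, 0.856).
grad_x = 2*6*-3.0544 + 15 = -21.6528
grad_y = 2*4*0.856 + 4 = 10.848
Step 2: Gradient step.
x_raw = -3.0544 - 0.02*-21.6528 = -2.6213
y_raw = 0.856 - 0.02*10.848 = 0.639
Step 3: Project onto [-1, 1].
x_proj = clip(-2.6213) = -1.0
y_proj = clip(0.639) = 0.639
Step 4: Evaluate f.
f(-1.0, 0.639) = -4.8104


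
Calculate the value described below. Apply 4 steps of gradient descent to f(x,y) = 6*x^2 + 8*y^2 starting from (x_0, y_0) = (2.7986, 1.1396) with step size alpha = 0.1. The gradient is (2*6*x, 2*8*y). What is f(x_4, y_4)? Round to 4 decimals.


Gradient descent on f(x,y) = 6*x^2 + 8*y^2.
Starting point: (2.7986, 1.1396), alpha = 0.1
Step 1: grad_x = 2*6*2.7986 = 33.5832, grad_y = 2*8*1.1396 = 18.2336
  x_1 = 2.7986 - 0.1*33.5832 = -0.5597
  y_1 = 1.1396 - 0.1*18.2336 = -0.6838
Step 2: grad_x = 2*6*-0.5597 = -6.7166, grad_y = 2*8*-0.6838 = -10.9402
  x_2 = -0.5597 - 0.1*-6.7166 = 0.1119
  y_2 = -0.6838 - 0.1*-10.9402 = 0.4103
Step 3: grad_x = 2*6*0.1119 = 1.3433, grad_y = 2*8*0.4103 = 6.5641
  x_3 = 0.1119 - 0.1*1.3433 = -0.0224
  y_3 = 0.4103 - 0.1*6.5641 = -0.2462
Step 4: grad_x = 2*6*-0.0224 = -0.2687, grad_y = 2*8*-0.2462 = -3.9385
  x_4 = -0.0224 - 0.1*-0.2687 = 0.0045
  y_4 = -0.2462 - 0.1*-3.9385 = 0.1477
f(0.0045, 0.1477) = 6*0.0045^2 + 8*0.1477^2 = 0.1746


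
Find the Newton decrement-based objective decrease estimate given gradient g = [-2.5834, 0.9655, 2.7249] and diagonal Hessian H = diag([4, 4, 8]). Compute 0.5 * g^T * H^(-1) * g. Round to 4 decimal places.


Step 1: H is diagonal, so H^(-1) * g = [-0.6459, 0.2414, 0.3406].
Step 2: g^T H^(-1) g = sum_i g_i^2 / H_ii
  = (-2.5834)^2/4 + (0.9655)^2/4 + (2.7249)^2/8
  = 1.6685 + 0.233 + 0.9281 = 2.8297
Step 3: Objective decrease = 0.5 * g^T H^(-1) g = 1.4148


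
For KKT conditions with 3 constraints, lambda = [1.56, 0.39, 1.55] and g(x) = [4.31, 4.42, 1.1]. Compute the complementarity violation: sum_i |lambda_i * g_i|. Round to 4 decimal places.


KKT complementary slackness check:
lambda_1 * g_1 = 1.56 * 4.31 = 6.7236
lambda_2 * g_2 = 0.39 * 4.42 = 1.7238
lambda_3 * g_3 = 1.55 * 1.1 = 1.705
Total violation = 6.7236 + 1.7238 + 1.705 = 10.1524


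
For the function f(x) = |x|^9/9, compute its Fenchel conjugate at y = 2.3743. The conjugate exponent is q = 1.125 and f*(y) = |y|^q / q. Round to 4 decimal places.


The conjugate exponent q satisfies 1/p + 1/q = 1.
p = 9, so q = 9/(9 - 1) = 1.125
|y|^q = 2.3743^1.125 = 2.6453
f*(2.3743) = 2.6453 / 1.125 = 2.3514


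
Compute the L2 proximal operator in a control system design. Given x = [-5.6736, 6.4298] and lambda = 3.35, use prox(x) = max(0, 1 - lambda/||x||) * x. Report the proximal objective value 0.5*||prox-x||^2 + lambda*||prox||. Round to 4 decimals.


Step 1: Compute ||x||.
||x|| = 8.5751
Step 2: Compute scaling factor.
scale = max(0, 1 - 3.35/8.5751) = 0.6093
Step 3: prox(x) = [-3.4571, 3.9179]
||prox(x)|| = 5.2251
Step 4: Proximal objective.
0.5*||prox-x||^2 = 5.6113
lambda*||prox|| = 17.5041
Total = 23.1153


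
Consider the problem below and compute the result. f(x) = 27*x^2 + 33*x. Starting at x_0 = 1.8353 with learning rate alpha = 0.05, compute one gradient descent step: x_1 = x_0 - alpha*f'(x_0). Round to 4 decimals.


We compute the gradient at x_0 and apply the update.
f'(x) = 54*x + 33
f'(1.8353) = 54*1.8353 + 33 = 132.1062
x_1 = 1.8353 - 0.05*132.1062 = -4.77


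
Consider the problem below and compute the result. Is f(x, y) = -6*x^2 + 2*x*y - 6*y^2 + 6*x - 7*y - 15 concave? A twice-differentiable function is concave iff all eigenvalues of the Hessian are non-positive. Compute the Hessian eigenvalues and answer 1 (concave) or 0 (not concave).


The Hessian of f(x,y) = -6*x^2 + 2*x*y - 6*y^2 + 6*x - 7*y - 15 is:
H = [[-12, 2], [2, -12]]
Trace = -12 - 12 = -24
Determinant = -12*-12 - (2)^2 = 140
Discriminant = (-24)^2 - 4*140 = 16.0
Eigenvalues: lambda_1 = -14.0, lambda_2 = -10.0
The function is concave.

1


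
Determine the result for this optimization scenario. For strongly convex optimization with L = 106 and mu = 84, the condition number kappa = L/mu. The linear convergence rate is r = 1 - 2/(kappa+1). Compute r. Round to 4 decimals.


Step 1: Compute the condition number.
kappa = L/mu = 106/84 = 1.2619
Step 2: Compute the convergence rate.
r = 1 - 2/(kappa + 1) = 1 - 2*mu/(L + mu) = (L - mu)/(L + mu) = 22/190 = 0.1158


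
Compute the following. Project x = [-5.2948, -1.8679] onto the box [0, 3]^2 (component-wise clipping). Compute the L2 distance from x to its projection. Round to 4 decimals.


Project each component onto [0, 3].
clip(-5.2948) = 0.0, clip(-1.8679) = 0.0
Projection = [0.0, 0.0]
Squared diffs: [28.0349, 3.4891]
Distance = sqrt(31.524) = 5.6146


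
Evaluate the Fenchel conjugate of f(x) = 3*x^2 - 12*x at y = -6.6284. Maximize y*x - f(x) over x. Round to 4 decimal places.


f*(y) = sup_x {y*x - a*x^2 - b*x} = sup_x {(y-b)*x - a*x^2}
FOC: (y - b) - 2a*x = 0 => x* = (y - b)/(2a)
x* = (-6.6284 + 12)/(2*3) = 0.8953
f*(-6.6284) = (y-b)^2/(4a) = (-6.6284 + 12)^2/(4*3)
= 28.8541/12 = 2.4045


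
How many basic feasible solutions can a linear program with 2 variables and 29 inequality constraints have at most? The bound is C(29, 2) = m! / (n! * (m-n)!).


Each vertex corresponds to some choice of n active constraints out of m, so the number of vertices is at most C(m, n) = m! / (n!(m-n)!).
m = 29, n = 2
Numerator: 29 * 28
Denominator: 2! = 2
C(29, 2) = 406


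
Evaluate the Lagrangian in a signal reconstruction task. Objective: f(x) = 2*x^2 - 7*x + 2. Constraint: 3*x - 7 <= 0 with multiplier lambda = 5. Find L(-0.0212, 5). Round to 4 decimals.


Step 1: Evaluate f(x).
f(-0.0212) = 2*(-0.0212)^2 - 7*(-0.0212) + 2 = 2.1493
Step 2: Evaluate g(x).
g(-0.0212) = 3*-0.0212 - 7 = -7.0636
Step 3: Compute Lagrangian.
L = 2.1493 + 5*-7.0636 = -33.1687


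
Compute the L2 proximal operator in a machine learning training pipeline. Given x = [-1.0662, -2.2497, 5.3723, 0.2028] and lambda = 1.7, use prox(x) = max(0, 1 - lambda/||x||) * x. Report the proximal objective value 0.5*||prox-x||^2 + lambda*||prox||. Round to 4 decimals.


Step 1: Compute ||x||.
||x|| = 5.9246
Step 2: Compute scaling factor.
scale = max(0, 1 - 1.7/5.9246) = 0.7131
Step 3: prox(x) = [-0.7603, -1.6042, 3.8308, 0.1446]
||prox(x)|| = 4.2246
Step 4: Proximal objective.
0.5*||prox-x||^2 = 1.445
lambda*||prox|| = 7.1818
Total = 8.6268


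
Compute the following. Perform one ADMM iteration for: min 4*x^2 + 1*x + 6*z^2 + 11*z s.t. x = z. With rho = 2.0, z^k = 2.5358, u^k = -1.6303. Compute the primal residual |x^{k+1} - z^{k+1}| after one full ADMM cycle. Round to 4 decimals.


ADMM iteration with rho = 2.0, z^k = 2.5358, u^k = -1.6303
Step 1: x-update.
Minimize 4*x^2 + 1*x + (2.0/2)*(x - 2.5358 - 1.6303)^2
FOC: (2*4 + 2.0)*x = -1 + 2.0*(2.5358 + 1.6303)
x^{k+1} = 0.7332
Step 2: z-update.
Minimize 6*z^2 + 11*z + (2.0/2)*(0.7332 - z - 1.6303)^2
FOC: (2*6 + 2.0)*z = -11 + 2.0*(0.7332 - 1.6303)
z^{k+1} = -0.9139
Step 3: u-update.
u^{k+1} = -1.6303 + 0.7332 + 0.9139 = 0.0168
Step 4: Primal residual = |0.7332 + 0.9139| = 1.6471


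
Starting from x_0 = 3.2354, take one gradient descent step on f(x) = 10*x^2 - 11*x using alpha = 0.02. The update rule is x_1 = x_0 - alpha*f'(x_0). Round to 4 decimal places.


We compute the gradient at x_0 and apply the update.
f'(x) = 20*x - 11
f'(3.2354) = 20*3.2354 - 11 = 53.708
x_1 = 3.2354 - 0.02*53.708 = 2.1612


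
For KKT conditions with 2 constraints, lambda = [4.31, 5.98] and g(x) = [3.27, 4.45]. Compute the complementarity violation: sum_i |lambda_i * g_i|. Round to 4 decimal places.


KKT complementary slackness check:
lambda_1 * g_1 = 4.31 * 3.27 = 14.0937
lambda_2 * g_2 = 5.98 * 4.45 = 26.611
Total violation = 14.0937 + 26.611 = 40.7047


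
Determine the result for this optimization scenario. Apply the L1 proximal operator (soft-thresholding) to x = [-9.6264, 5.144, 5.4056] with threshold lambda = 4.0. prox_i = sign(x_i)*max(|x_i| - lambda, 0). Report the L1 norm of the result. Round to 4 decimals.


Soft-thresholding with lambda = 4.0:
prox(-9.6264) = sign(-9.6264)*max(|-9.6264| - 4.0, 0) = -5.6264
prox(5.144) = sign(5.144)*max(|5.144| - 4.0, 0) = 1.144
prox(5.4056) = sign(5.4056)*max(|5.4056| - 4.0, 0) = 1.4056
prox(x) = [-5.6264, 1.144, 1.4056]
||prox(x)||_1 = 5.6264 + 1.144 + 1.4056 = 8.176


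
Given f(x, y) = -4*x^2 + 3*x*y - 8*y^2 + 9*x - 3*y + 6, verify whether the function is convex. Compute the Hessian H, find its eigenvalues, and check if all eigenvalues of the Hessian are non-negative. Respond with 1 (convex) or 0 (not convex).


The Hessian of f(x,y) = -4*x^2 + 3*x*y - 8*y^2 + 9*x - 3*y + 6 is:
H = [[-8, 3], [3, -16]]
Trace = -8 - 16 = -24
Determinant = -8*-16 - (3)^2 = 119
Discriminant = (-24)^2 - 4*119 = 100.0
Eigenvalues: lambda_1 = -17.0, lambda_2 = -7.0
The function is not convex.

0


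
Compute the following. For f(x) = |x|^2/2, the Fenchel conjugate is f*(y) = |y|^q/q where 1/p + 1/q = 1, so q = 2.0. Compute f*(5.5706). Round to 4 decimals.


The conjugate exponent q satisfies 1/p + 1/q = 1.
p = 2, so q = 2/(2 - 1) = 2.0
|y|^q = 5.5706^2.0 = 31.0316
f*(5.5706) = 31.0316 / 2.0 = 15.5158


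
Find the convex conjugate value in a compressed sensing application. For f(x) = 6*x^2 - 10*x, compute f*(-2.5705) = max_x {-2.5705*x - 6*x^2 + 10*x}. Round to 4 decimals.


f*(y) = sup_x {y*x - a*x^2 - b*x} = sup_x {(y-b)*x - a*x^2}
FOC: (y - b) - 2a*x = 0 => x* = (y - b)/(2a)
x* = (-2.5705 + 10)/(2*6) = 0.6191
f*(-2.5705) = (y-b)^2/(4a) = (-2.5705 + 10)^2/(4*6)
= 55.1975/24 = 2.2999


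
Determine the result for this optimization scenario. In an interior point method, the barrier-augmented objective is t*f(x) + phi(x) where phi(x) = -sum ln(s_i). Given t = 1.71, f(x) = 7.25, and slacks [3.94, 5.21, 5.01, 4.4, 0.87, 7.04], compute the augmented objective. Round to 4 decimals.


Step 1: Compute log-barrier.
ln values: [1.3712, 1.6506, 1.6114, 1.4816, -0.1393, 1.9516]
phi = -(1.3712 + 1.6506 + 1.6114 + 1.4816 - 0.1393 + 1.9516) = -7.9271
Step 2: Compute augmented objective.
t*f(x) = 1.71*7.25 = 12.3975
Total = 12.3975 - 7.9271 = 4.4704


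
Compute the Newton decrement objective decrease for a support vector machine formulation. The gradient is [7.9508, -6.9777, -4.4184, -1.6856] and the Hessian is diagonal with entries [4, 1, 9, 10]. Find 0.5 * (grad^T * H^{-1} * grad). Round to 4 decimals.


Step 1: H is diagonal, so H^(-1) * g = [1.9877, -6.9777, -0.4909, -0.1686].
Step 2: g^T H^(-1) g = sum_i g_i^2 / H_ii
  = (7.9508)^2/4 + (-6.9777)^2/1 + (-4.4184)^2/9 + (-1.6856)^2/10
  = 15.8038 + 48.6883 + 2.1691 + 0.2841 = 66.9454
Step 3: Objective decrease = 0.5 * g^T H^(-1) g = 33.4727


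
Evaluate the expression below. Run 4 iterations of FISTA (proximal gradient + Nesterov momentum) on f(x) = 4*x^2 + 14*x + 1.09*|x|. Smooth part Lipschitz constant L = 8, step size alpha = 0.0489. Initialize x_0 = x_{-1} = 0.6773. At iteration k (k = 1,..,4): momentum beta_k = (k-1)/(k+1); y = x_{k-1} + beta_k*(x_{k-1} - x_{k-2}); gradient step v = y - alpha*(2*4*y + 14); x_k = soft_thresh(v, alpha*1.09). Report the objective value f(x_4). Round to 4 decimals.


FISTA on f(x) = 4*x^2 + 14*x + 1.09*|x|
L = 8, alpha = 0.0489
Iteration 1: beta = 0.0, y = 0.6773 + 0.0*(0.6773 - 0.6773) = 0.6773
  grad(y) = 19.4184, v = y - alpha*grad = -0.2723
  prox(v) = soft_thresh(-0.2723, 0.0533) = -0.219
Iteration 2: beta = 0.3333, y = -0.219 + 0.3333*(-0.219 - 0.6773) = -0.5177
  grad(y) = 9.8583, v = y - alpha*grad = -0.9998
  prox(v) = soft_thresh(-0.9998, 0.0533) = -0.9465
Iteration 3: beta = 0.5, y = -0.9465 + 0.5*(-0.9465 + 0.219) = -1.3102
  grad(y) = 3.5181, v = y - alpha*grad = -1.4823
  prox(v) = soft_thresh(-1.4823, 0.0533) = -1.429
Iteration 4: beta = 0.6, y = -1.429 + 0.6*(-1.429 + 0.9465) = -1.7185
  grad(y) = 0.2522, v = y - alpha*grad = -1.7308
  prox(v) = soft_thresh(-1.7308, 0.0533) = -1.6775
f(x_4) = 4*(-1.6775)^2 + 14*(-1.6775) + 1.09*|-1.6775| = -10.4005
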